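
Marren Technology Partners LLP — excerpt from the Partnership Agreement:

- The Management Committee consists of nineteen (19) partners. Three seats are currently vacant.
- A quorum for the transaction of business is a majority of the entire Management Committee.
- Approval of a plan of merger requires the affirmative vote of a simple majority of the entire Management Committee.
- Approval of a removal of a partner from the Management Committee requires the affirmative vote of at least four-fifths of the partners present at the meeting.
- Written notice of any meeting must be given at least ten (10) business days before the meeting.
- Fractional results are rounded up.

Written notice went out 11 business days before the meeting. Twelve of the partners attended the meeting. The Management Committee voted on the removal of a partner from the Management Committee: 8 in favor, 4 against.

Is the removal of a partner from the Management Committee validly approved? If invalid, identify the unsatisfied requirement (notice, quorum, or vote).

Invalid — vote requirement not satisfied.

Notice: 11 business days given; 10 required (11 ≥ 10). Satisfied.
Quorum: 12 present; quorum is 10. Satisfied.
Vote: the removal of a partner from the Management Committee requires four-fifths of the partners present (12). 4/5 of 12 = 9.60, rounded up to 10, so 10 affirmative votes are needed; 8 voted in favor. Not satisfied.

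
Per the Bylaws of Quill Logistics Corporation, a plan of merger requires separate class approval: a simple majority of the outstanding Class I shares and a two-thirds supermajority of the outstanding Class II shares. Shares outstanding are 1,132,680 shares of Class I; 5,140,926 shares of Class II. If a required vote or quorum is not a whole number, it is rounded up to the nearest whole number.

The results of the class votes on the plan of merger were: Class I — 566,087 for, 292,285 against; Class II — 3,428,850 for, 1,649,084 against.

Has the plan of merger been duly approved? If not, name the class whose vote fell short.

Not approved — the Class I shares did not give the required vote.

Class I: a majority of 1132680 is 566341; 566,341 required, 566,087 in favor — not approved.
Class II: 2/3 of 5140926 = 3427284; 3,427,284 required, 3,428,850 in favor — approved.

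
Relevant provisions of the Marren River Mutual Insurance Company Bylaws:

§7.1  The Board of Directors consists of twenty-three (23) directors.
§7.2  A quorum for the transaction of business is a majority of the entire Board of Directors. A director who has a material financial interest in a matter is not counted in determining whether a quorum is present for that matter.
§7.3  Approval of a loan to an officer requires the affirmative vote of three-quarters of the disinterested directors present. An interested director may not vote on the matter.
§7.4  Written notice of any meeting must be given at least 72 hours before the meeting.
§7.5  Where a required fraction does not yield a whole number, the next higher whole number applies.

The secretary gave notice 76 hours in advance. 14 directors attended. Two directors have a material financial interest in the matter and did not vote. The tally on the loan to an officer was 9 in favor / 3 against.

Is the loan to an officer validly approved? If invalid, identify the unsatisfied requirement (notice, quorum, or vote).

Valid — all requirements satisfied.

Notice: 76 hours given; 72 required (76 ≥ 72). Satisfied.
Quorum: 14 present, but the 2 interested directors do not count, leaving 12. Quorum is 12. Satisfied.
Vote: the loan to an officer requires three-fourths of the disinterested directors present (14 − 2 = 12). 3/4 of 12 = 9, so 9 affirmative votes are needed; 9 voted in favor. Satisfied.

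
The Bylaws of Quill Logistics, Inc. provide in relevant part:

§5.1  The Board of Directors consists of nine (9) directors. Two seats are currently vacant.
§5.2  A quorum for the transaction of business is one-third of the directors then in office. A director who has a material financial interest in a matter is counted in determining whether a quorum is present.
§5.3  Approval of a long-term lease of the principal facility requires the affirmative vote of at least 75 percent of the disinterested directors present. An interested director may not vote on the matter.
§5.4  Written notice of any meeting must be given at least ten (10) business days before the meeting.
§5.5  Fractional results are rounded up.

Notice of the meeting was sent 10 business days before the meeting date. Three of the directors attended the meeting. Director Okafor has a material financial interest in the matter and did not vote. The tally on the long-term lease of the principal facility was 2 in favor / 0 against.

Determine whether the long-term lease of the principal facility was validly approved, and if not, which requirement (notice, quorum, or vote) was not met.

Notice: 10 business days given; 10 required (10 ≥ 10). Satisfied.
Quorum: 3 present (interested directors count toward quorum); quorum is 3. Satisfied.
Vote: the long-term lease of the principal facility requires three-fourths of the disinterested directors present (3 − 1 = 2). 3/4 of 2 = 1.50, rounded up to 2, so 2 affirmative votes are needed; 2 voted in favor. Satisfied.

Valid — all requirements satisfied.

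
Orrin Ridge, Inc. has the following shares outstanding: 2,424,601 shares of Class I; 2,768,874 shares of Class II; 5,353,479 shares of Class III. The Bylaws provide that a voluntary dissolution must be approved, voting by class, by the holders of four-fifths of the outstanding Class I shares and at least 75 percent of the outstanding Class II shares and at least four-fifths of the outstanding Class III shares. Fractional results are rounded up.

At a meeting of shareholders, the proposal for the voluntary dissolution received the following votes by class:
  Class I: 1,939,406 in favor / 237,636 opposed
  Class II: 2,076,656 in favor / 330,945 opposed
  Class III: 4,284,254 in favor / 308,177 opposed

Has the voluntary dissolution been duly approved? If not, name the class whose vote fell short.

Class I: 4/5 of 2424601 = 1939680.80, rounded up to 1939681; 1,939,681 required, 1,939,406 in favor — not approved.
Class II: 3/4 of 2768874 = 2076655.50, rounded up to 2076656; 2,076,656 required, 2,076,656 in favor — approved.
Class III: 4/5 of 5353479 = 4282783.20, rounded up to 4282784; 4,282,784 required, 4,284,254 in favor — approved.

Not approved — the Class I shares did not give the required vote.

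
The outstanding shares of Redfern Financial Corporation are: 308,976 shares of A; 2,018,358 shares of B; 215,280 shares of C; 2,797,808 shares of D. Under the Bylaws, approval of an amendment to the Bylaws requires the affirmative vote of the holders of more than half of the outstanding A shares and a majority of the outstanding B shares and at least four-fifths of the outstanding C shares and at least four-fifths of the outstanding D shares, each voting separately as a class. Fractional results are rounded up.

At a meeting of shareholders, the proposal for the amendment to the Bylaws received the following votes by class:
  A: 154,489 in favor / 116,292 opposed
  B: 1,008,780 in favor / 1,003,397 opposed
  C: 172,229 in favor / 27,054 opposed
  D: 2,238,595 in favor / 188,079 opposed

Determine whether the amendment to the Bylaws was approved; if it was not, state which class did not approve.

A: a majority of 308976 is 154489; 154,489 required, 154,489 in favor — approved.
B: a majority of 2018358 is 1009180; 1,009,180 required, 1,008,780 in favor — not approved.
C: 4/5 of 215280 = 172224; 172,224 required, 172,229 in favor — approved.
D: 4/5 of 2797808 = 2238246.40, rounded up to 2238247; 2,238,247 required, 2,238,595 in favor — approved.

Not approved — the B shares did not give the required vote.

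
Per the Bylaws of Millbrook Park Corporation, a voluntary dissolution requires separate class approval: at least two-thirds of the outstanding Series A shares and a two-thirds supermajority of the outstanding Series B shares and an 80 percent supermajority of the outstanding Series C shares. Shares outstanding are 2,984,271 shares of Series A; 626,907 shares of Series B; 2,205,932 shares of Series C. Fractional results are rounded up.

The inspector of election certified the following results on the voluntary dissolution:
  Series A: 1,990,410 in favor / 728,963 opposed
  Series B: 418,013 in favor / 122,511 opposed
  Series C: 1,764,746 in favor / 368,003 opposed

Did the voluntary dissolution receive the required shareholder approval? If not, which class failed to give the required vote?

Approved — every class gave the required vote.

Series A: 2/3 of 2984271 = 1989514; 1,989,514 required, 1,990,410 in favor — approved.
Series B: 2/3 of 626907 = 417938; 417,938 required, 418,013 in favor — approved.
Series C: 4/5 of 2205932 = 1764745.60, rounded up to 1764746; 1,764,746 required, 1,764,746 in favor — approved.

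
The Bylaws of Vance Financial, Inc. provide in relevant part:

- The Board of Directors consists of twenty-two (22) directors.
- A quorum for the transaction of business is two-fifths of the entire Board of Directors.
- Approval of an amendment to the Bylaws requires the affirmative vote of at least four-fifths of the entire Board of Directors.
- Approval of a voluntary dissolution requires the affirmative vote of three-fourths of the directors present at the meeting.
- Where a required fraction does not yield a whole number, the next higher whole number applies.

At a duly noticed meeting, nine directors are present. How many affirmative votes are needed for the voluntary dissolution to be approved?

7

The voluntary dissolution requires three-fourths of the directors present (9).
3/4 of 9 = 6.75, rounded up to 7.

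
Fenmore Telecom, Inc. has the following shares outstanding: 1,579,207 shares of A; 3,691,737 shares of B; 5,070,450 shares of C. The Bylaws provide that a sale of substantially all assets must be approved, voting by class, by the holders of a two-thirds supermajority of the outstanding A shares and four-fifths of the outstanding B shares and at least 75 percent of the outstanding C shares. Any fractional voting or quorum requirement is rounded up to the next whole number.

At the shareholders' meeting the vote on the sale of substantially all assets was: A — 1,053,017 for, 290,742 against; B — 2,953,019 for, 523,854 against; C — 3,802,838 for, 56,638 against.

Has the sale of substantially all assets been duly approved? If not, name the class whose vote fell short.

A: 2/3 of 1579207 = 1052804.67, rounded up to 1052805; 1,052,805 required, 1,053,017 in favor — approved.
B: 4/5 of 3691737 = 2953389.60, rounded up to 2953390; 2,953,390 required, 2,953,019 in favor — not approved.
C: 3/4 of 5070450 = 3802837.50, rounded up to 3802838; 3,802,838 required, 3,802,838 in favor — approved.

Not approved — the B shares did not give the required vote.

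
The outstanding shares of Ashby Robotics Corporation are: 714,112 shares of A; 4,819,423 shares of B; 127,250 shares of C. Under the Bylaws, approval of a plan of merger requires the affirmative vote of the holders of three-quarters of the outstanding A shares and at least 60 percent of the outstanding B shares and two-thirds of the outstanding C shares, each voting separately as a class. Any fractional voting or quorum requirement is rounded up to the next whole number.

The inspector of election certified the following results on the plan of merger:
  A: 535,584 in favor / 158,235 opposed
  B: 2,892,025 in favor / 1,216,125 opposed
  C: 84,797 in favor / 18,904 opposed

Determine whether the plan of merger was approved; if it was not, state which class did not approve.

A: 3/4 of 714112 = 535584; 535,584 required, 535,584 in favor — approved.
B: 3/5 of 4819423 = 2891653.80, rounded up to 2891654; 2,891,654 required, 2,892,025 in favor — approved.
C: 2/3 of 127250 = 84833.33, rounded up to 84834; 84,834 required, 84,797 in favor — not approved.

Not approved — the C shares did not give the required vote.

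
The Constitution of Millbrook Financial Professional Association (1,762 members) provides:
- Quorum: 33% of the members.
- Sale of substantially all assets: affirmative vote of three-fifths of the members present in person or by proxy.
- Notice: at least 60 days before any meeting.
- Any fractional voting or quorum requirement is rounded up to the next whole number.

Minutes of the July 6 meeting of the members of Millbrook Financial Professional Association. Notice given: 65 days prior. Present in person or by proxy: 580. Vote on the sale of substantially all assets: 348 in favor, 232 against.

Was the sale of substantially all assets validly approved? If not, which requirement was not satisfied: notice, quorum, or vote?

Notice: 65 days given; 60 required. Satisfied.
Quorum: 33% of 1,762 = 581.46, rounded up to 582; 580 present. Not satisfied.
Vote: requires three-fifths of those present (580); 3/5 of 580 = 348, so 348 needed; 348 in favor. Satisfied.

Invalid — quorum requirement not satisfied.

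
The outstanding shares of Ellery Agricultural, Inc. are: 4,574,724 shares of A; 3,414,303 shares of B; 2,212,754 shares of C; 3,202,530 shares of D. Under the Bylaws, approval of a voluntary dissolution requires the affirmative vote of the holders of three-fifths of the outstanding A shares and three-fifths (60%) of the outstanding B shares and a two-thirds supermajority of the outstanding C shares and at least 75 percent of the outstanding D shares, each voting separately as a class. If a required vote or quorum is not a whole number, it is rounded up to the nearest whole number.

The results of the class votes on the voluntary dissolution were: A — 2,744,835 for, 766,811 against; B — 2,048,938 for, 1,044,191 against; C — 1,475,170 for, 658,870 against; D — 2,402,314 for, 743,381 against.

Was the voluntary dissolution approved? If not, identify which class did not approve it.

A: 3/5 of 4574724 = 2744834.40, rounded up to 2744835; 2,744,835 required, 2,744,835 in favor — approved.
B: 3/5 of 3414303 = 2048581.80, rounded up to 2048582; 2,048,582 required, 2,048,938 in favor — approved.
C: 2/3 of 2212754 = 1475169.33, rounded up to 1475170; 1,475,170 required, 1,475,170 in favor — approved.
D: 3/4 of 3202530 = 2401897.50, rounded up to 2401898; 2,401,898 required, 2,402,314 in favor — approved.

Approved — every class gave the required vote.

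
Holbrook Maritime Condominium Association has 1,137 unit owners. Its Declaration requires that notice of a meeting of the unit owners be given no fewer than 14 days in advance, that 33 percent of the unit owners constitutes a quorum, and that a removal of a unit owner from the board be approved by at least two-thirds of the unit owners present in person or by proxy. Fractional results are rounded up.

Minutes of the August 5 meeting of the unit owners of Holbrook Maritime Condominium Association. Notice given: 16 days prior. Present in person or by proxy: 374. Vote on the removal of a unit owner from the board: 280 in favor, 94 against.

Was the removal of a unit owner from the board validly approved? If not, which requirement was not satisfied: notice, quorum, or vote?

Notice: 16 days given; 14 required. Satisfied.
Quorum: 33% of 1,137 = 375.21, rounded up to 376; 374 present. Not satisfied.
Vote: requires two-thirds of those present (374); 2/3 of 374 = 249.33, rounded up to 250, so 250 needed; 280 in favor. Satisfied.

Invalid — quorum requirement not satisfied.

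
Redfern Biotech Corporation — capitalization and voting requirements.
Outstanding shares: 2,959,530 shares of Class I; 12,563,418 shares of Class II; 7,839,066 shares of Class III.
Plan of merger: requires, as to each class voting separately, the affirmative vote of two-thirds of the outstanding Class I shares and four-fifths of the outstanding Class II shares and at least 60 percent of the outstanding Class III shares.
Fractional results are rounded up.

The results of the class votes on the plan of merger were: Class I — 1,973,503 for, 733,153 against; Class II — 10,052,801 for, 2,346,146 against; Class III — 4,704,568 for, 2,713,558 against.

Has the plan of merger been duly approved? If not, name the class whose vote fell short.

Class I: 2/3 of 2959530 = 1973020; 1,973,020 required, 1,973,503 in favor — approved.
Class II: 4/5 of 12563418 = 10050734.40, rounded up to 10050735; 10,050,735 required, 10,052,801 in favor — approved.
Class III: 3/5 of 7839066 = 4703439.60, rounded up to 4703440; 4,703,440 required, 4,704,568 in favor — approved.

Approved — every class gave the required vote.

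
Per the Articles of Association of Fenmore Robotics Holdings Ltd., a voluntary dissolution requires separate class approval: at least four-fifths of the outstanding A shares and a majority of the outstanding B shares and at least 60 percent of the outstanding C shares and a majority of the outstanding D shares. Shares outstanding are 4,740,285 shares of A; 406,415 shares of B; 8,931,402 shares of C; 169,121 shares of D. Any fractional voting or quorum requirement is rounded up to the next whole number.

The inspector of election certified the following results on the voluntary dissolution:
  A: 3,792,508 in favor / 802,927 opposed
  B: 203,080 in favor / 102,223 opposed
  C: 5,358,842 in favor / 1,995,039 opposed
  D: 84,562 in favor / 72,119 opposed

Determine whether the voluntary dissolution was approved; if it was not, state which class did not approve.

A: 4/5 of 4740285 = 3792228; 3,792,228 required, 3,792,508 in favor — approved.
B: a majority of 406415 is 203208; 203,208 required, 203,080 in favor — not approved.
C: 3/5 of 8931402 = 5358841.20, rounded up to 5358842; 5,358,842 required, 5,358,842 in favor — approved.
D: a majority of 169121 is 84561; 84,561 required, 84,562 in favor — approved.

Not approved — the B shares did not give the required vote.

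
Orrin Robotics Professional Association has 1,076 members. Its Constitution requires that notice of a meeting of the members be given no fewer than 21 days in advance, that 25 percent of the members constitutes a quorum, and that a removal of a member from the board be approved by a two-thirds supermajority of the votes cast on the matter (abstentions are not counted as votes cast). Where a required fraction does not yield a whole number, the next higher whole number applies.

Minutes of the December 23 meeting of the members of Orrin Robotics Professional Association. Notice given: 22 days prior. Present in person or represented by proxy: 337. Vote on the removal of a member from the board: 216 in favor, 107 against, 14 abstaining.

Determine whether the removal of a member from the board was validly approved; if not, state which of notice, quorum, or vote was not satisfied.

Notice: 22 days given; 21 required. Satisfied.
Quorum: 25% of 1,076 = 269; 337 present. Satisfied.
Vote: requires two-thirds of the votes cast (337 − 14 abstaining = 323); 2/3 of 323 = 215.33, rounded up to 216, so 216 needed; 216 in favor. Satisfied.

Valid — all requirements satisfied.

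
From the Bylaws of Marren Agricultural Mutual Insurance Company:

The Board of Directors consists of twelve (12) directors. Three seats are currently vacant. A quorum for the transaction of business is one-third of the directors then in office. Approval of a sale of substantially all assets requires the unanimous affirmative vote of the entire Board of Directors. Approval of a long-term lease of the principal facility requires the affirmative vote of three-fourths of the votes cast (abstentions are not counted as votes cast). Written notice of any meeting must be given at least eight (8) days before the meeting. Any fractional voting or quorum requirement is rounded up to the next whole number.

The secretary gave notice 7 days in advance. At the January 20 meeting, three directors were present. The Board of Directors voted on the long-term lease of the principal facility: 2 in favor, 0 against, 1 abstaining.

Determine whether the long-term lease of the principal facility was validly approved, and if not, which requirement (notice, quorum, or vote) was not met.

Invalid — notice requirement not satisfied.

Notice: 7 days given; 8 required (7 < 8). Not satisfied.
Quorum: 3 present; quorum is 3. Satisfied.
Vote: the long-term lease of the principal facility requires three-fourths of the votes cast (3 present − 1 abstaining = 2). 3/4 of 2 = 1.50, rounded up to 2, so 2 affirmative votes are needed; 2 voted in favor. Satisfied.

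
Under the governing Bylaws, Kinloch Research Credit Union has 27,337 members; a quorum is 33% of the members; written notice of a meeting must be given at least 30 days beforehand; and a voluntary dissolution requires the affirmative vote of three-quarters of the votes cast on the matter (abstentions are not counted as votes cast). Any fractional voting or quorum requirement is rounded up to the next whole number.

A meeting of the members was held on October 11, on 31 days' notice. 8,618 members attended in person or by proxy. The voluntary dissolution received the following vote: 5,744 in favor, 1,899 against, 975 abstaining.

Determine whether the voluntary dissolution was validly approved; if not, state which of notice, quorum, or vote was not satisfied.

Invalid — quorum requirement not satisfied.

Notice: 31 days given; 30 required. Satisfied.
Quorum: 33% of 27,337 = 9,021.21, rounded up to 9,022; 8,618 present. Not satisfied.
Vote: requires three-fourths of the votes cast (8,618 − 975 abstaining = 7,643); 3/4 of 7643 = 5732.25, rounded up to 5733, so 5,733 needed; 5,744 in favor. Satisfied.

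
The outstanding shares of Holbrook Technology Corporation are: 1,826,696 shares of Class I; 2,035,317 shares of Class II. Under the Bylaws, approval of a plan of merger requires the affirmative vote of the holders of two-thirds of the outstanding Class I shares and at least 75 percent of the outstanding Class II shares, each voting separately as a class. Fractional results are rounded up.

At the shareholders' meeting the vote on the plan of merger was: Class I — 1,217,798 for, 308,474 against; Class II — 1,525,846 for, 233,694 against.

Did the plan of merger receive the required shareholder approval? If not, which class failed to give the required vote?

Not approved — the Class II shares did not give the required vote.

Class I: 2/3 of 1826696 = 1217797.33, rounded up to 1217798; 1,217,798 required, 1,217,798 in favor — approved.
Class II: 3/4 of 2035317 = 1526487.75, rounded up to 1526488; 1,526,488 required, 1,525,846 in favor — not approved.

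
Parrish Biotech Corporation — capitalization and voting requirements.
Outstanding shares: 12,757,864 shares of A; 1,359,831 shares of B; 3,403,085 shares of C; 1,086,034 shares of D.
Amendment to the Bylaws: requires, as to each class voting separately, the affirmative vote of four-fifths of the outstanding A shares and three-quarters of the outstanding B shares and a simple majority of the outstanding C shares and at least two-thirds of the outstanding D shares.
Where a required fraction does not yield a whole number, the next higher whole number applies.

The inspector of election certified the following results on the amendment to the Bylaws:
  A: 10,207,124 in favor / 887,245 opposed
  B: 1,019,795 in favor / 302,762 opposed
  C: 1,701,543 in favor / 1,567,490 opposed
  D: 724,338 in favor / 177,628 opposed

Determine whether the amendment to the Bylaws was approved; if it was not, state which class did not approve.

A: 4/5 of 12757864 = 10206291.20, rounded up to 10206292; 10,206,292 required, 10,207,124 in favor — approved.
B: 3/4 of 1359831 = 1019873.25, rounded up to 1019874; 1,019,874 required, 1,019,795 in favor — not approved.
C: a majority of 3403085 is 1701543; 1,701,543 required, 1,701,543 in favor — approved.
D: 2/3 of 1086034 = 724022.67, rounded up to 724023; 724,023 required, 724,338 in favor — approved.

Not approved — the B shares did not give the required vote.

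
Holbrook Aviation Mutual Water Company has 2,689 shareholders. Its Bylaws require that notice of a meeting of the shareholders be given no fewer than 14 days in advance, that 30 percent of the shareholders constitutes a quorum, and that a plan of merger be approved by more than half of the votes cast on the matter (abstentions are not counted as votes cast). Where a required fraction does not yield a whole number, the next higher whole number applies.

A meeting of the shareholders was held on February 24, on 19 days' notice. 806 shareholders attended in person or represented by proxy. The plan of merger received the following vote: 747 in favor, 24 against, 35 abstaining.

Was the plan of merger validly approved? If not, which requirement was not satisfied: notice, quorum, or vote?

Notice: 19 days given; 14 required. Satisfied.
Quorum: 30% of 2,689 = 806.70, rounded up to 807; 806 present. Not satisfied.
Vote: requires a majority of the votes cast (806 − 35 abstaining = 771); a majority of 771 is 386, so 386 needed; 747 in favor. Satisfied.

Invalid — quorum requirement not satisfied.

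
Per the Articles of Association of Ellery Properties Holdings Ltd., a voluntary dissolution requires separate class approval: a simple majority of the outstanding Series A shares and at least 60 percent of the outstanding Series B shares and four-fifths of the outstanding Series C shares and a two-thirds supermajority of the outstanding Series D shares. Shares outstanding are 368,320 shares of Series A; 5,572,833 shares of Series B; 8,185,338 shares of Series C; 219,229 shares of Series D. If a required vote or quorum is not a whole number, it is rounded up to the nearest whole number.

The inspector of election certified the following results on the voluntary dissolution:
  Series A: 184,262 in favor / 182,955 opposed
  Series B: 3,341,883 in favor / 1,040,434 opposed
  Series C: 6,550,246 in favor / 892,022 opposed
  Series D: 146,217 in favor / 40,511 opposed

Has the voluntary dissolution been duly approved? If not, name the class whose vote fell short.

Series A: a majority of 368320 is 184161; 184,161 required, 184,262 in favor — approved.
Series B: 3/5 of 5572833 = 3343699.80, rounded up to 3343700; 3,343,700 required, 3,341,883 in favor — not approved.
Series C: 4/5 of 8185338 = 6548270.40, rounded up to 6548271; 6,548,271 required, 6,550,246 in favor — approved.
Series D: 2/3 of 219229 = 146152.67, rounded up to 146153; 146,153 required, 146,217 in favor — approved.

Not approved — the Series B shares did not give the required vote.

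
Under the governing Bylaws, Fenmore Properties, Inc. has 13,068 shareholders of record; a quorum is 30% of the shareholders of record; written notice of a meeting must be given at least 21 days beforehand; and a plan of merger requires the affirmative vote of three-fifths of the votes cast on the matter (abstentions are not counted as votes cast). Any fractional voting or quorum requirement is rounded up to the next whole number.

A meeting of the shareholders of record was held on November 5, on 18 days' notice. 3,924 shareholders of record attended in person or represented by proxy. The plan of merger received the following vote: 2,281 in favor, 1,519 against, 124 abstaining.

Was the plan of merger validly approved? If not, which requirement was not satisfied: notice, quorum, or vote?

Invalid — notice requirement not satisfied.

Notice: 18 days given; 21 required. Not satisfied.
Quorum: 30% of 13,068 = 3,920.40, rounded up to 3,921; 3,924 present. Satisfied.
Vote: requires three-fifths of the votes cast (3,924 − 124 abstaining = 3,800); 3/5 of 3800 = 2280, so 2,280 needed; 2,281 in favor. Satisfied.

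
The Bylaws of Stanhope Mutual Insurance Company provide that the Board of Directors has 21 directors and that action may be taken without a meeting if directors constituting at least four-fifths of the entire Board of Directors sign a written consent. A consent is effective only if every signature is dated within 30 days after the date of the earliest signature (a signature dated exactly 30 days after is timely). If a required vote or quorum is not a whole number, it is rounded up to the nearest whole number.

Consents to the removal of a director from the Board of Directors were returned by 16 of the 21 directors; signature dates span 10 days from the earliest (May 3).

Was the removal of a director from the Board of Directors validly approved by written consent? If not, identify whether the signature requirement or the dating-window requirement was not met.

Signatures required: at least four-fifths of 21 — 4/5 of 21 = 16.80, rounded up to 17, so 17 needed; 16 signed. Insufficient.
Dating window: the latest signature is 10 days after the earliest; the limit is 30 days. Within the window.

Not effective — insufficient signatures.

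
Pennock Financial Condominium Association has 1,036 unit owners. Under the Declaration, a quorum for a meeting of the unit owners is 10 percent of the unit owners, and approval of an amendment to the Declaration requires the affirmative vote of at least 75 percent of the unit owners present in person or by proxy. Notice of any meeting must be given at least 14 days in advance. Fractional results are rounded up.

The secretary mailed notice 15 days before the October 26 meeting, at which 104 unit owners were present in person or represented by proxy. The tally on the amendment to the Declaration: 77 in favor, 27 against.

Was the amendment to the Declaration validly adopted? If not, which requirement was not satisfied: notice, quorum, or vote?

Invalid — vote requirement not satisfied.

Notice: 15 days given; 14 required. Satisfied.
Quorum: 10% of 1,036 = 103.60, rounded up to 104; 104 present. Satisfied.
Vote: requires three-fourths of those present (104); 3/4 of 104 = 78, so 78 needed; 77 in favor. Not satisfied.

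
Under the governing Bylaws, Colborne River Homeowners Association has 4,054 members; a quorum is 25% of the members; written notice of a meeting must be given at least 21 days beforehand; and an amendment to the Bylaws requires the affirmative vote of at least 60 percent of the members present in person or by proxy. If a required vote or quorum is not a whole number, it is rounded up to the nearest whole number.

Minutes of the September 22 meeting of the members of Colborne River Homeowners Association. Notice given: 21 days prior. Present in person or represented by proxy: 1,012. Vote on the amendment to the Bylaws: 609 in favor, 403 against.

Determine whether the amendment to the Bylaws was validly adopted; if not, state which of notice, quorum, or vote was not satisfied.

Notice: 21 days given; 21 required. Satisfied.
Quorum: 25% of 4,054 = 1,013.50, rounded up to 1,014; 1,012 present. Not satisfied.
Vote: requires three-fifths of those present (1,012); 3/5 of 1012 = 607.20, rounded up to 608, so 608 needed; 609 in favor. Satisfied.

Invalid — quorum requirement not satisfied.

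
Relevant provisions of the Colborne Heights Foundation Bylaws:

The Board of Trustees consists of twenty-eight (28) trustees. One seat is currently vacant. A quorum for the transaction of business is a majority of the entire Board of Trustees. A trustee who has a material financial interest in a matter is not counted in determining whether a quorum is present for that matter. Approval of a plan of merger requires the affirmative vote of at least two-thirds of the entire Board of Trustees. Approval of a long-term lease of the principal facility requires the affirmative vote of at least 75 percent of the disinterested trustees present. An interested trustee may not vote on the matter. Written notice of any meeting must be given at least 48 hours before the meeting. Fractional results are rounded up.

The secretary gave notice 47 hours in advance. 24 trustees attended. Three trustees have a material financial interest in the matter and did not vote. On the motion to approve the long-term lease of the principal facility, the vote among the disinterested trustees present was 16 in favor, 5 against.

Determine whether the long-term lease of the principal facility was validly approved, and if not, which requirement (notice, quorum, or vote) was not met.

Invalid — notice requirement not satisfied.

Notice: 47 hours given; 48 required (47 < 48). Not satisfied.
Quorum: 24 present, but the 3 interested trustees do not count, leaving 21. Quorum is 15. Satisfied.
Vote: the long-term lease of the principal facility requires three-fourths of the disinterested trustees present (24 − 3 = 21). 3/4 of 21 = 15.75, rounded up to 16, so 16 affirmative votes are needed; 16 voted in favor. Satisfied.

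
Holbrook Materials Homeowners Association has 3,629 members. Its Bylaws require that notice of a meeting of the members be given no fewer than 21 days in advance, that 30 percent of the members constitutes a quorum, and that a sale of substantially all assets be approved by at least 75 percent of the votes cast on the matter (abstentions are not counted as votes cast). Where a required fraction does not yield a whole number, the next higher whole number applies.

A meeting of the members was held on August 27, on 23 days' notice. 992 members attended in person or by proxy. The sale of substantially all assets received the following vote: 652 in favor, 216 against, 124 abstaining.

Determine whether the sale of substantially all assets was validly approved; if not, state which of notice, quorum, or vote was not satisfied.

Invalid — quorum requirement not satisfied.

Notice: 23 days given; 21 required. Satisfied.
Quorum: 30% of 3,629 = 1,088.70, rounded up to 1,089; 992 present. Not satisfied.
Vote: requires three-fourths of the votes cast (992 − 124 abstaining = 868); 3/4 of 868 = 651, so 651 needed; 652 in favor. Satisfied.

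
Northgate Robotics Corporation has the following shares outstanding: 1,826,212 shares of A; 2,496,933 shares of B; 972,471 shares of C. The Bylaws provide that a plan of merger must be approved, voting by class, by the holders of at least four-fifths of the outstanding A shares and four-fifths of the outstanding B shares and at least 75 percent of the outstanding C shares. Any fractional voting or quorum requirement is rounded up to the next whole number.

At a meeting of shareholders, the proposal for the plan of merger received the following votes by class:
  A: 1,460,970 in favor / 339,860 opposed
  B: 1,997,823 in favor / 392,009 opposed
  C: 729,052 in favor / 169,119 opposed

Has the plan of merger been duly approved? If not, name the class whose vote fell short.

A: 4/5 of 1826212 = 1460969.60, rounded up to 1460970; 1,460,970 required, 1,460,970 in favor — approved.
B: 4/5 of 2496933 = 1997546.40, rounded up to 1997547; 1,997,547 required, 1,997,823 in favor — approved.
C: 3/4 of 972471 = 729353.25, rounded up to 729354; 729,354 required, 729,052 in favor — not approved.

Not approved — the C shares did not give the required vote.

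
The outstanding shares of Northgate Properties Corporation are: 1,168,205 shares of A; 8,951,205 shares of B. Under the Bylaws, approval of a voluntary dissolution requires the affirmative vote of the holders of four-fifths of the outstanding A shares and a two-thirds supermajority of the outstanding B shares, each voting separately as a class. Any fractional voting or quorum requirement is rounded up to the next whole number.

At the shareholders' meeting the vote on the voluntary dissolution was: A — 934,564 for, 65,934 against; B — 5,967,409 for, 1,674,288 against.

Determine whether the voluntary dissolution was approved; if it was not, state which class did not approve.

A: 4/5 of 1168205 = 934564; 934,564 required, 934,564 in favor — approved.
B: 2/3 of 8951205 = 5967470; 5,967,470 required, 5,967,409 in favor — not approved.

Not approved — the B shares did not give the required vote.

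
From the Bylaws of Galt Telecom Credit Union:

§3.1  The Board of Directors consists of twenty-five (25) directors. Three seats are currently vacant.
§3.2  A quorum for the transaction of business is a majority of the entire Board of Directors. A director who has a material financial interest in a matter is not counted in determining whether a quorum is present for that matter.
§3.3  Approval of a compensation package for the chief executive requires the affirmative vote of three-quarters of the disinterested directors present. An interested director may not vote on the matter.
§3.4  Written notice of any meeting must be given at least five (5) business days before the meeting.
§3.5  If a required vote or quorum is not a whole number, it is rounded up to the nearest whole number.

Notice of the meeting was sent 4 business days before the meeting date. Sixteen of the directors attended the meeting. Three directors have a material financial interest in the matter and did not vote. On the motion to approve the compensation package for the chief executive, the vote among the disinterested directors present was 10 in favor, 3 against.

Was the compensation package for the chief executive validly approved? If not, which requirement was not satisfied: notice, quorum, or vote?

Invalid — notice requirement not satisfied.

Notice: 4 business days given; 5 required (4 < 5). Not satisfied.
Quorum: 16 present, but the 3 interested directors do not count, leaving 13. Quorum is 13. Satisfied.
Vote: the compensation package for the chief executive requires three-fourths of the disinterested directors present (16 − 3 = 13). 3/4 of 13 = 9.75, rounded up to 10, so 10 affirmative votes are needed; 10 voted in favor. Satisfied.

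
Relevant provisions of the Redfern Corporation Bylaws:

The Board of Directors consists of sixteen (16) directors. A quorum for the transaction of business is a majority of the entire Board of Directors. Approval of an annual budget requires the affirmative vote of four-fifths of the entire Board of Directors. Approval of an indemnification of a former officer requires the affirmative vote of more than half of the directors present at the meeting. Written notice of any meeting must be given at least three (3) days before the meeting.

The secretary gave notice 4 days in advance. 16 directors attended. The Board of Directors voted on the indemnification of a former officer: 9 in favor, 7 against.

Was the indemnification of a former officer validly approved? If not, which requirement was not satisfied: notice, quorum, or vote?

Valid — all requirements satisfied.

Notice: 4 days given; 3 required (4 ≥ 3). Satisfied.
Quorum: 16 present; quorum is 9. Satisfied.
Vote: the indemnification of a former officer requires a majority of the directors present (16). A majority of 16 is 9, so 9 affirmative votes are needed; 9 voted in favor. Satisfied.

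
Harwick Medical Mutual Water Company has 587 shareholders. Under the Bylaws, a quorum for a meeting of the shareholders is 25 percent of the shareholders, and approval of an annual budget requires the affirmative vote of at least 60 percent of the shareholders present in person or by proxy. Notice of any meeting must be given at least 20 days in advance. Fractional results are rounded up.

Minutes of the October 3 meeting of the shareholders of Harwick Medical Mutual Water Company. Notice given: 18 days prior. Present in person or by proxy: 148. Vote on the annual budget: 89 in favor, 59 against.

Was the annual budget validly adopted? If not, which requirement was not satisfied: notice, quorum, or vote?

Invalid — notice requirement not satisfied.

Notice: 18 days given; 20 required. Not satisfied.
Quorum: 25% of 587 = 146.75, rounded up to 147; 148 present. Satisfied.
Vote: requires three-fifths of those present (148); 3/5 of 148 = 88.80, rounded up to 89, so 89 needed; 89 in favor. Satisfied.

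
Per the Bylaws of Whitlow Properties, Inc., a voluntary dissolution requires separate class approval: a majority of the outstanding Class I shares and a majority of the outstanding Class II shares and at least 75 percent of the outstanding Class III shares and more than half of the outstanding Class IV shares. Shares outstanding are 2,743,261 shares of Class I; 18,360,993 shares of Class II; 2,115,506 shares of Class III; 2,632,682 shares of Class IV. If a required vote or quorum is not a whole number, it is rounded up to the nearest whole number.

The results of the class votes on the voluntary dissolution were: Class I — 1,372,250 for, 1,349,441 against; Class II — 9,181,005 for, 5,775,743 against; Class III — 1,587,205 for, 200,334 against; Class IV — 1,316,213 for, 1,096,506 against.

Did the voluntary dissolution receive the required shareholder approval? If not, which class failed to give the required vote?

Not approved — the Class IV shares did not give the required vote.

Class I: a majority of 2743261 is 1371631; 1,371,631 required, 1,372,250 in favor — approved.
Class II: a majority of 18360993 is 9180497; 9,180,497 required, 9,181,005 in favor — approved.
Class III: 3/4 of 2115506 = 1586629.50, rounded up to 1586630; 1,586,630 required, 1,587,205 in favor — approved.
Class IV: a majority of 2632682 is 1316342; 1,316,342 required, 1,316,213 in favor — not approved.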